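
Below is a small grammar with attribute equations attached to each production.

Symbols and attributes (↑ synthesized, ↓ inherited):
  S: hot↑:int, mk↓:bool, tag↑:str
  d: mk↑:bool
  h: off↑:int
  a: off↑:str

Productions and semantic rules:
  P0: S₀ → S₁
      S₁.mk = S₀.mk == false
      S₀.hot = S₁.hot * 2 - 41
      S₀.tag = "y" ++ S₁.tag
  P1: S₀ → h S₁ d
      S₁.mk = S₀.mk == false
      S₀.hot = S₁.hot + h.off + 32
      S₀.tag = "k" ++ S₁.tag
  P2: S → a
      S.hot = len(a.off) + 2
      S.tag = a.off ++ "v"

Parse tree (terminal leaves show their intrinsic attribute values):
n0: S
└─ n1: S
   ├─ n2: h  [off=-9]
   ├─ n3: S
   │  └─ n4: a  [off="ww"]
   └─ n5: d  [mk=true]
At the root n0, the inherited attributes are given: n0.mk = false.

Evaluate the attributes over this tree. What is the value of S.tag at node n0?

"ykwwv"

1. n0.mk = false  [given at root]
2. n1.mk = true  [S₀.mk == false]
3. n2.off = -9  [terminal]
4. n3.mk = false  [S₀.mk == false]
5. n4.off = "ww"  [terminal]
6. n3.hot = 4  [len(a.off) + 2]
7. n3.tag = "wwv"  [a.off ++ "v"]
8. n5.mk = true  [terminal]
9. n1.hot = 27  [S₁.hot + h.off + 32]
10. n1.tag = "kwwv"  ["k" ++ S₁.tag]
11. n0.hot = 13  [S₁.hot * 2 - 41]
12. n0.tag = "ykwwv"  ["y" ++ S₁.tag]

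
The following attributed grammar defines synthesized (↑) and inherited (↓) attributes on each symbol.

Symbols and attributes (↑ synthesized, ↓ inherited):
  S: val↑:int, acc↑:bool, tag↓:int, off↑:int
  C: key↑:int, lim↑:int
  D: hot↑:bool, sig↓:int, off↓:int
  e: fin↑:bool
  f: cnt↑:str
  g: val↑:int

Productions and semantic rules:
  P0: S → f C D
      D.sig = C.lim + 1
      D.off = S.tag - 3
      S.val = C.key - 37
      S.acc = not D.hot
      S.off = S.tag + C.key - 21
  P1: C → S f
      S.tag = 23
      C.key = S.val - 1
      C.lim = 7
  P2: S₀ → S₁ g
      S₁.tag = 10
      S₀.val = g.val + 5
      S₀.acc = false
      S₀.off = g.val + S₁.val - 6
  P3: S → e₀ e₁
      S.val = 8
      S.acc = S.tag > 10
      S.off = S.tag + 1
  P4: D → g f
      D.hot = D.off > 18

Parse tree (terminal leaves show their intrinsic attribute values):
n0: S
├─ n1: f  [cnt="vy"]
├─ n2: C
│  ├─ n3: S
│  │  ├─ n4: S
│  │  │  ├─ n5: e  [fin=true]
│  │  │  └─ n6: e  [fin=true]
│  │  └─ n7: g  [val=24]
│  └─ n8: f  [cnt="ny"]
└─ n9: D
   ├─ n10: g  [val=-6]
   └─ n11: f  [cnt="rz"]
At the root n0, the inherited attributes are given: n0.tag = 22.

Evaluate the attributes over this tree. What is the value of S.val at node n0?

1. n0.tag = 22  [given at root]
2. n1.cnt = "vy"  [terminal]
3. n3.tag = 23  [23]
4. n4.tag = 10  [10]
5. n5.fin = true  [terminal]
6. n6.fin = true  [terminal]
7. n4.val = 8  [8]
8. n4.acc = false  [S.tag > 10]
9. n4.off = 11  [S.tag + 1]
10. n7.val = 24  [terminal]
11. n3.val = 29  [g.val + 5]
12. n3.acc = false  [false]
13. n3.off = 26  [g.val + S₁.val - 6]
14. n8.cnt = "ny"  [terminal]
15. n2.key = 28  [S.val - 1]
16. n2.lim = 7  [7]
17. n9.sig = 8  [C.lim + 1]
18. n9.off = 19  [S.tag - 3]
19. n10.val = -6  [terminal]
20. n11.cnt = "rz"  [terminal]
21. n9.hot = true  [D.off > 18]
22. n0.val = -9  [C.key - 37]
23. n0.acc = false  [not D.hot]
24. n0.off = 29  [S.tag + C.key - 21]

-9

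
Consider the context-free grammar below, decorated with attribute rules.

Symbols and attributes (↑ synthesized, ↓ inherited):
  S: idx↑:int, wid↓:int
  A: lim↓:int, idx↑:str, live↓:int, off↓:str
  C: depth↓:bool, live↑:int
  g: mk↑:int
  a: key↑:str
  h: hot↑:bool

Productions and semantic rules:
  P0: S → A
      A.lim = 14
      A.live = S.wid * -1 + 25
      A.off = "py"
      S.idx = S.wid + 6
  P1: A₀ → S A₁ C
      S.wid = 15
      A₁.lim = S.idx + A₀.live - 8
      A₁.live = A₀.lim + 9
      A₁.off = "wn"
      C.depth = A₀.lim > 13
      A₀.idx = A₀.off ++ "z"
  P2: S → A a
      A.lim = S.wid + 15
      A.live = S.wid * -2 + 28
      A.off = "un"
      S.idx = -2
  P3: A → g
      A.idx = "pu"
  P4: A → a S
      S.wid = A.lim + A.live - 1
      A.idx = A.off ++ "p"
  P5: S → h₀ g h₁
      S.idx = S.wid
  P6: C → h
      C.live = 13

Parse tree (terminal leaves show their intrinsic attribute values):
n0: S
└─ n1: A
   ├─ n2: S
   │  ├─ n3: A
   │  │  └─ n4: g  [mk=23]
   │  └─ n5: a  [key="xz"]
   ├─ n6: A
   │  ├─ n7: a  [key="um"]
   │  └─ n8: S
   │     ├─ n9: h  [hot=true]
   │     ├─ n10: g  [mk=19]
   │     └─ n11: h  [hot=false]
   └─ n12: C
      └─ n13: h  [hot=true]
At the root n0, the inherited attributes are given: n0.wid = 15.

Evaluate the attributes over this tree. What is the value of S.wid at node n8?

22

1. n0.wid = 15  [given at root]
2. n1.lim = 14  [14]
3. n1.live = 10  [S.wid * -1 + 25]
4. n1.off = "py"  ["py"]
5. n2.wid = 15  [15]
6. n3.lim = 30  [S.wid + 15]
7. n3.live = -2  [S.wid * -2 + 28]
8. n3.off = "un"  ["un"]
9. n4.mk = 23  [terminal]
10. n3.idx = "pu"  ["pu"]
11. n5.key = "xz"  [terminal]
12. n2.idx = -2  [-2]
13. n6.lim = 0  [S.idx + A₀.live - 8]
14. n6.live = 23  [A₀.lim + 9]
15. n6.off = "wn"  ["wn"]
16. n7.key = "um"  [terminal]
17. n8.wid = 22  [A.lim + A.live - 1]
18. n9.hot = true  [terminal]
19. n10.mk = 19  [terminal]
20. n11.hot = false  [terminal]
21. n8.idx = 22  [S.wid]
22. n6.idx = "wnp"  [A.off ++ "p"]
23. n12.depth = true  [A₀.lim > 13]
24. n13.hot = true  [terminal]
25. n12.live = 13  [13]
26. n1.idx = "pyz"  [A₀.off ++ "z"]
27. n0.idx = 21  [S.wid + 6]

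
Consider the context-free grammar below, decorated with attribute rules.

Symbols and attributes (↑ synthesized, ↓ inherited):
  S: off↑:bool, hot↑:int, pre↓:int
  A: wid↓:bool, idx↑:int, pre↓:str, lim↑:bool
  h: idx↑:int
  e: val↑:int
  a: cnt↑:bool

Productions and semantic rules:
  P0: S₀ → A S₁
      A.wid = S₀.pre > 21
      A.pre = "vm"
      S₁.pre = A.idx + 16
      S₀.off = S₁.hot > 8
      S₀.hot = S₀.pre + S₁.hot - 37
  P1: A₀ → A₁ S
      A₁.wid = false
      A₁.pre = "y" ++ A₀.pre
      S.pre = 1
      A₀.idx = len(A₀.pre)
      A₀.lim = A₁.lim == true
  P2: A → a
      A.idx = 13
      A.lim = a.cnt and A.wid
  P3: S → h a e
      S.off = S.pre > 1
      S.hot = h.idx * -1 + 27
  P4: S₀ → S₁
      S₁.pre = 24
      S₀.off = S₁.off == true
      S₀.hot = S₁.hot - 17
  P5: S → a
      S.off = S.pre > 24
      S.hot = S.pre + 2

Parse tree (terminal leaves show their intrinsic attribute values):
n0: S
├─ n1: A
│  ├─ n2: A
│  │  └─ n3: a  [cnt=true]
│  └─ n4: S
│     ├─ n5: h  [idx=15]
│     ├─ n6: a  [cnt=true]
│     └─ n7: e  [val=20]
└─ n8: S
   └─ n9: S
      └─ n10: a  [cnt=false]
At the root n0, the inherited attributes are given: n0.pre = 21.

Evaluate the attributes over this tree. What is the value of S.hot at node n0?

-7

1. n0.pre = 21  [given at root]
2. n1.wid = false  [S₀.pre > 21]
3. n1.pre = "vm"  ["vm"]
4. n2.wid = false  [false]
5. n2.pre = "yvm"  ["y" ++ A₀.pre]
6. n3.cnt = true  [terminal]
7. n2.idx = 13  [13]
8. n2.lim = false  [a.cnt and A.wid]
9. n4.pre = 1  [1]
10. n5.idx = 15  [terminal]
11. n6.cnt = true  [terminal]
12. n7.val = 20  [terminal]
13. n4.off = false  [S.pre > 1]
14. n4.hot = 12  [h.idx * -1 + 27]
15. n1.idx = 2  [len(A₀.pre)]
16. n1.lim = false  [A₁.lim == true]
17. n8.pre = 18  [A.idx + 16]
18. n9.pre = 24  [24]
19. n10.cnt = false  [terminal]
20. n9.off = false  [S.pre > 24]
21. n9.hot = 26  [S.pre + 2]
22. n8.off = false  [S₁.off == true]
23. n8.hot = 9  [S₁.hot - 17]
24. n0.off = true  [S₁.hot > 8]
25. n0.hot = -7  [S₀.pre + S₁.hot - 37]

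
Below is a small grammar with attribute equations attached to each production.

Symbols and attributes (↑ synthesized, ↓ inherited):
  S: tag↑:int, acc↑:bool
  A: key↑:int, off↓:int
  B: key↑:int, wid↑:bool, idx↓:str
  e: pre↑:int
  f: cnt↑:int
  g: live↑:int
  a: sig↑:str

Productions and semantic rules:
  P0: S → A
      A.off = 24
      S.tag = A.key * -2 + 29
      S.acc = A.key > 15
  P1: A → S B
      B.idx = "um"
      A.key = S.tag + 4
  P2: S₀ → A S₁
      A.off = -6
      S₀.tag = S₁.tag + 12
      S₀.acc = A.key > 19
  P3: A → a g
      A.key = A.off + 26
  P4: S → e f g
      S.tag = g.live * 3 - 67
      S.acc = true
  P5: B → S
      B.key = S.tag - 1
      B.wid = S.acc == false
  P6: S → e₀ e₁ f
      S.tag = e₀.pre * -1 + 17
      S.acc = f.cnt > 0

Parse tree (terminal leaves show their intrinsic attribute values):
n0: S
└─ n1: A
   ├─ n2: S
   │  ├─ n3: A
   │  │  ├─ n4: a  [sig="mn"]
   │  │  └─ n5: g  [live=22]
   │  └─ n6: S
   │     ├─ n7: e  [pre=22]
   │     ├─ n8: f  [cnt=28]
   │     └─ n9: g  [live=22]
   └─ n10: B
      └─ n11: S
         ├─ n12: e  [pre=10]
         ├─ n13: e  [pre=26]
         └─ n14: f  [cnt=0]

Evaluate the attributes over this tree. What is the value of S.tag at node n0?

-1

1. n1.off = 24  [24]
2. n3.off = -6  [-6]
3. n4.sig = "mn"  [terminal]
4. n5.live = 22  [terminal]
5. n3.key = 20  [A.off + 26]
6. n7.pre = 22  [terminal]
7. n8.cnt = 28  [terminal]
8. n9.live = 22  [terminal]
9. n6.tag = -1  [g.live * 3 - 67]
10. n6.acc = true  [true]
11. n2.tag = 11  [S₁.tag + 12]
12. n2.acc = true  [A.key > 19]
13. n10.idx = "um"  ["um"]
14. n12.pre = 10  [terminal]
15. n13.pre = 26  [terminal]
16. n14.cnt = 0  [terminal]
17. n11.tag = 7  [e₀.pre * -1 + 17]
18. n11.acc = false  [f.cnt > 0]
19. n10.key = 6  [S.tag - 1]
20. n10.wid = true  [S.acc == false]
21. n1.key = 15  [S.tag + 4]
22. n0.tag = -1  [A.key * -2 + 29]
23. n0.acc = false  [A.key > 15]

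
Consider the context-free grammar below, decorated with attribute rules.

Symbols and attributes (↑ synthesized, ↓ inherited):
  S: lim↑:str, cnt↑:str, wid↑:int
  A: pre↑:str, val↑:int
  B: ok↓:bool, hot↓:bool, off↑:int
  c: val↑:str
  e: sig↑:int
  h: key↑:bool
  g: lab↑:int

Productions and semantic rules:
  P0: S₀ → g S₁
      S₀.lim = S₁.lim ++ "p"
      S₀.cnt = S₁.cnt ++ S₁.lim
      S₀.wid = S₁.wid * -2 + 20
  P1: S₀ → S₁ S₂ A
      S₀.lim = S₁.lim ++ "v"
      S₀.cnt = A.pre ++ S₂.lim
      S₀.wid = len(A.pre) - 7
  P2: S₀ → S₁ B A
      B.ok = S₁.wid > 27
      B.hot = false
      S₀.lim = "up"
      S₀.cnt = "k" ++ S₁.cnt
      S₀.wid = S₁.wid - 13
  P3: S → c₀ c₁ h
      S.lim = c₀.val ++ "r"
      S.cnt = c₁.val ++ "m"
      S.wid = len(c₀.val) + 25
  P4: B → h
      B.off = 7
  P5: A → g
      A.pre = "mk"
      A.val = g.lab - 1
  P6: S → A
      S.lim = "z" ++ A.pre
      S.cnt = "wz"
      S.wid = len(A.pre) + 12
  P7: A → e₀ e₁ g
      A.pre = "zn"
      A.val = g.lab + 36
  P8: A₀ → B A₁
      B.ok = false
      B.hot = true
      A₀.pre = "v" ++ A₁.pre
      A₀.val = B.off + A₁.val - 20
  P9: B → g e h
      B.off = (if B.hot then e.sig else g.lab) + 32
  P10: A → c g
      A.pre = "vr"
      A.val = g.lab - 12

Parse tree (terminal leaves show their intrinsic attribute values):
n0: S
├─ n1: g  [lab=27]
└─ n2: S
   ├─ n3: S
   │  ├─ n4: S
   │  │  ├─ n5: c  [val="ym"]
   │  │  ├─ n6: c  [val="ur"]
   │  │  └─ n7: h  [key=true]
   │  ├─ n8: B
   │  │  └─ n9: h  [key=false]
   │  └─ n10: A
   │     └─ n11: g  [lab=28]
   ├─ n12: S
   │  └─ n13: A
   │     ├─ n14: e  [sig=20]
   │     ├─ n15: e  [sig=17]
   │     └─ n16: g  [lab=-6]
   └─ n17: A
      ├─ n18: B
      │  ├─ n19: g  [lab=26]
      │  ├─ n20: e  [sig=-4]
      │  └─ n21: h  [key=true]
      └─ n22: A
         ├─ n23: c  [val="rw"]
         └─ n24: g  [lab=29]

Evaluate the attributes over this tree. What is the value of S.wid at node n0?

28

1. n1.lab = 27  [terminal]
2. n5.val = "ym"  [terminal]
3. n6.val = "ur"  [terminal]
4. n7.key = true  [terminal]
5. n4.lim = "ymr"  [c₀.val ++ "r"]
6. n4.cnt = "urm"  [c₁.val ++ "m"]
7. n4.wid = 27  [len(c₀.val) + 25]
8. n8.ok = false  [S₁.wid > 27]
9. n8.hot = false  [false]
10. n9.key = false  [terminal]
11. n8.off = 7  [7]
12. n11.lab = 28  [terminal]
13. n10.pre = "mk"  ["mk"]
14. n10.val = 27  [g.lab - 1]
15. n3.lim = "up"  ["up"]
16. n3.cnt = "kurm"  ["k" ++ S₁.cnt]
17. n3.wid = 14  [S₁.wid - 13]
18. n14.sig = 20  [terminal]
19. n15.sig = 17  [terminal]
20. n16.lab = -6  [terminal]
21. n13.pre = "zn"  ["zn"]
22. n13.val = 30  [g.lab + 36]
23. n12.lim = "zzn"  ["z" ++ A.pre]
24. n12.cnt = "wz"  ["wz"]
25. n12.wid = 14  [len(A.pre) + 12]
26. n18.ok = false  [false]
27. n18.hot = true  [true]
28. n19.lab = 26  [terminal]
29. n20.sig = -4  [terminal]
30. n21.key = true  [terminal]
31. n18.off = 28  [(if B.hot then e.sig else g.lab) + 32]
32. n23.val = "rw"  [terminal]
33. n24.lab = 29  [terminal]
34. n22.pre = "vr"  ["vr"]
35. n22.val = 17  [g.lab - 12]
36. n17.pre = "vvr"  ["v" ++ A₁.pre]
37. n17.val = 25  [B.off + A₁.val - 20]
38. n2.lim = "upv"  [S₁.lim ++ "v"]
39. n2.cnt = "vvrzzn"  [A.pre ++ S₂.lim]
40. n2.wid = -4  [len(A.pre) - 7]
41. n0.lim = "upvp"  [S₁.lim ++ "p"]
42. n0.cnt = "vvrzznupv"  [S₁.cnt ++ S₁.lim]
43. n0.wid = 28  [S₁.wid * -2 + 20]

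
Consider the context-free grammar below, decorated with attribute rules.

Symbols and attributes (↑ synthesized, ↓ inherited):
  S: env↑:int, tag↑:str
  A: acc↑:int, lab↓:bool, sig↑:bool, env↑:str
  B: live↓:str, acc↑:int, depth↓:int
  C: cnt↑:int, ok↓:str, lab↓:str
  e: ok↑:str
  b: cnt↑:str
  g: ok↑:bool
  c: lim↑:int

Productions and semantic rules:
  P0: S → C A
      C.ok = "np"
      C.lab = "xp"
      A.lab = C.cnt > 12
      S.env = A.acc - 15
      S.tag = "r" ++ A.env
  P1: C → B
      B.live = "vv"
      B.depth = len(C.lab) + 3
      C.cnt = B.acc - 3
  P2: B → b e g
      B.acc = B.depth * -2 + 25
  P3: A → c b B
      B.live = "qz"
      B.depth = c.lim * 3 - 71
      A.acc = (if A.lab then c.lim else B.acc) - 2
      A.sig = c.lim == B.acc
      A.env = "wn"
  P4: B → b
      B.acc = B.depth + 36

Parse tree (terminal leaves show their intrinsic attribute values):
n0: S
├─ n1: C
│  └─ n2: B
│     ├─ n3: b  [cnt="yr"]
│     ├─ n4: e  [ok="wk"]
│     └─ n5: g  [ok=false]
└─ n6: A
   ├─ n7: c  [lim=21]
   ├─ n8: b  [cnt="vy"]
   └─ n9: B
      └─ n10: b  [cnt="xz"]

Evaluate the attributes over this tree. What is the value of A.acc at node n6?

1. n1.ok = "np"  ["np"]
2. n1.lab = "xp"  ["xp"]
3. n2.live = "vv"  ["vv"]
4. n2.depth = 5  [len(C.lab) + 3]
5. n3.cnt = "yr"  [terminal]
6. n4.ok = "wk"  [terminal]
7. n5.ok = false  [terminal]
8. n2.acc = 15  [B.depth * -2 + 25]
9. n1.cnt = 12  [B.acc - 3]
10. n6.lab = false  [C.cnt > 12]
11. n7.lim = 21  [terminal]
12. n8.cnt = "vy"  [terminal]
13. n9.live = "qz"  ["qz"]
14. n9.depth = -8  [c.lim * 3 - 71]
15. n10.cnt = "xz"  [terminal]
16. n9.acc = 28  [B.depth + 36]
17. n6.acc = 26  [(if A.lab then c.lim else B.acc) - 2]
18. n6.sig = false  [c.lim == B.acc]
19. n6.env = "wn"  ["wn"]
20. n0.env = 11  [A.acc - 15]
21. n0.tag = "rwn"  ["r" ++ A.env]

26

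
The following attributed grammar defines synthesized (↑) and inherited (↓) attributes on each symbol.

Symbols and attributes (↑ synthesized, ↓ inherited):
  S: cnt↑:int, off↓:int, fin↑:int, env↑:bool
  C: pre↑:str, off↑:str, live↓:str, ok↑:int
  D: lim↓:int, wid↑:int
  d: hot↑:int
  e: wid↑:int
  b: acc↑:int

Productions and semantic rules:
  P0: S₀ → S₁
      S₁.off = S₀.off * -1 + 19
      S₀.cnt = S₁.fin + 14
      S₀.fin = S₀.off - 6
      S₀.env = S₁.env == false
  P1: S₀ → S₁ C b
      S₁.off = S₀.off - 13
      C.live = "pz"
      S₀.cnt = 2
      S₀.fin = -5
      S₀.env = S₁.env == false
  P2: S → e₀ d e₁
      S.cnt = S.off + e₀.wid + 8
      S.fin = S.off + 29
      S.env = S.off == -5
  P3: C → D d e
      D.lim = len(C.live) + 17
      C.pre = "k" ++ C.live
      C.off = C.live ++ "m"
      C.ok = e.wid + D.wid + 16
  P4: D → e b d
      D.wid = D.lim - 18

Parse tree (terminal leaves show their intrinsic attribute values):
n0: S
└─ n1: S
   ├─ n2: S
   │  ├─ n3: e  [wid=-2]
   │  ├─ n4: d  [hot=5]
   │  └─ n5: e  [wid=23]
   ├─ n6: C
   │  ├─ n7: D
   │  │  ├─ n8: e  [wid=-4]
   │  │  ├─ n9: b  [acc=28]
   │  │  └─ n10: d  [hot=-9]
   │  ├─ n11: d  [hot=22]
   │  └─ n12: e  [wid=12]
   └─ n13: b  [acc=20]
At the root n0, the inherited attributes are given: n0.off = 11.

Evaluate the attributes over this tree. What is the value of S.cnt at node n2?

1

1. n0.off = 11  [given at root]
2. n1.off = 8  [S₀.off * -1 + 19]
3. n2.off = -5  [S₀.off - 13]
4. n3.wid = -2  [terminal]
5. n4.hot = 5  [terminal]
6. n5.wid = 23  [terminal]
7. n2.cnt = 1  [S.off + e₀.wid + 8]
8. n2.fin = 24  [S.off + 29]
9. n2.env = true  [S.off == -5]
10. n6.live = "pz"  ["pz"]
11. n7.lim = 19  [len(C.live) + 17]
12. n8.wid = -4  [terminal]
13. n9.acc = 28  [terminal]
14. n10.hot = -9  [terminal]
15. n7.wid = 1  [D.lim - 18]
16. n11.hot = 22  [terminal]
17. n12.wid = 12  [terminal]
18. n6.pre = "kpz"  ["k" ++ C.live]
19. n6.off = "pzm"  [C.live ++ "m"]
20. n6.ok = 29  [e.wid + D.wid + 16]
21. n13.acc = 20  [terminal]
22. n1.cnt = 2  [2]
23. n1.fin = -5  [-5]
24. n1.env = false  [S₁.env == false]
25. n0.cnt = 9  [S₁.fin + 14]
26. n0.fin = 5  [S₀.off - 6]
27. n0.env = true  [S₁.env == false]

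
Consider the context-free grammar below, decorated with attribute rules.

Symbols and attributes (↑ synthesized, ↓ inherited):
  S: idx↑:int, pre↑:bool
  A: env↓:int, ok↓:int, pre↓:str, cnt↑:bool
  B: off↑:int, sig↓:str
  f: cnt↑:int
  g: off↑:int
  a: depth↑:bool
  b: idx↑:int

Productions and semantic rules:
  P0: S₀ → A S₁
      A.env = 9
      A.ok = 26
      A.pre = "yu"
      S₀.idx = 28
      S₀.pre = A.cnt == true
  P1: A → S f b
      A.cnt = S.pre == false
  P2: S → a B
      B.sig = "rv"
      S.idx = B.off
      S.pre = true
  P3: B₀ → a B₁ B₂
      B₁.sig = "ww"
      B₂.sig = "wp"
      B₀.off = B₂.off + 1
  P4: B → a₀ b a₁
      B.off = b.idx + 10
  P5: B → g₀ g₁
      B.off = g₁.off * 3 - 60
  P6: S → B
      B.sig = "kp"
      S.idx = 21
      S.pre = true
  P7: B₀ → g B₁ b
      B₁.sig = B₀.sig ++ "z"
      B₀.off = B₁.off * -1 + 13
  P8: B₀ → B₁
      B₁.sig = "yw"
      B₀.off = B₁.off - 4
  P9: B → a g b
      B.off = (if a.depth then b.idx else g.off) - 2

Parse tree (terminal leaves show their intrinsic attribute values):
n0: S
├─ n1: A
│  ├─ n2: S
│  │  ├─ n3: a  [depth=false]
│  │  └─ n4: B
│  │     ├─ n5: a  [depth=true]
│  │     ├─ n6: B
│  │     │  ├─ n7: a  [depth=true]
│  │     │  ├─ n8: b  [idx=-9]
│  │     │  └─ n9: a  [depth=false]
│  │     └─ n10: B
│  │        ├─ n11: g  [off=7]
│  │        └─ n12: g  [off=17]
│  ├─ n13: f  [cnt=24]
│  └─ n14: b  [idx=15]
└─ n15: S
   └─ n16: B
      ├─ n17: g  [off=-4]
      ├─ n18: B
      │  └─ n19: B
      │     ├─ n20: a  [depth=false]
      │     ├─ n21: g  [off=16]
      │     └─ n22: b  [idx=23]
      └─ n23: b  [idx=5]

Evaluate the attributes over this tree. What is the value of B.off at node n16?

3

1. n1.env = 9  [9]
2. n1.ok = 26  [26]
3. n1.pre = "yu"  ["yu"]
4. n3.depth = false  [terminal]
5. n4.sig = "rv"  ["rv"]
6. n5.depth = true  [terminal]
7. n6.sig = "ww"  ["ww"]
8. n7.depth = true  [terminal]
9. n8.idx = -9  [terminal]
10. n9.depth = false  [terminal]
11. n6.off = 1  [b.idx + 10]
12. n10.sig = "wp"  ["wp"]
13. n11.off = 7  [terminal]
14. n12.off = 17  [terminal]
15. n10.off = -9  [g₁.off * 3 - 60]
16. n4.off = -8  [B₂.off + 1]
17. n2.idx = -8  [B.off]
18. n2.pre = true  [true]
19. n13.cnt = 24  [terminal]
20. n14.idx = 15  [terminal]
21. n1.cnt = false  [S.pre == false]
22. n16.sig = "kp"  ["kp"]
23. n17.off = -4  [terminal]
24. n18.sig = "kpz"  [B₀.sig ++ "z"]
25. n19.sig = "yw"  ["yw"]
26. n20.depth = false  [terminal]
27. n21.off = 16  [terminal]
28. n22.idx = 23  [terminal]
29. n19.off = 14  [(if a.depth then b.idx else g.off) - 2]
30. n18.off = 10  [B₁.off - 4]
31. n23.idx = 5  [terminal]
32. n16.off = 3  [B₁.off * -1 + 13]
33. n15.idx = 21  [21]
34. n15.pre = true  [true]
35. n0.idx = 28  [28]
36. n0.pre = false  [A.cnt == true]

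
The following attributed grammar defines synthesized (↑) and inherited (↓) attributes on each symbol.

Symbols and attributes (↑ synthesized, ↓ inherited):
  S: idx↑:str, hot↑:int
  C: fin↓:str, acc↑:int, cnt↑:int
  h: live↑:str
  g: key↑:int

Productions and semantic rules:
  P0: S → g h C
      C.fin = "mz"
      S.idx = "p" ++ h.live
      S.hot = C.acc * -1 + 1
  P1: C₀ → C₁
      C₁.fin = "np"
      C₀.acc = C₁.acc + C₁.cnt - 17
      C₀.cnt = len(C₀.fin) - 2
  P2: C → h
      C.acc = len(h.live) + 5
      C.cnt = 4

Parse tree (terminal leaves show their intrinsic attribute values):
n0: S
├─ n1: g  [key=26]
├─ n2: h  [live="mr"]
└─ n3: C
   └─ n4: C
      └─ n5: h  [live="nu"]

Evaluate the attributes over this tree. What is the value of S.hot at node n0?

1. n1.key = 26  [terminal]
2. n2.live = "mr"  [terminal]
3. n3.fin = "mz"  ["mz"]
4. n4.fin = "np"  ["np"]
5. n5.live = "nu"  [terminal]
6. n4.acc = 7  [len(h.live) + 5]
7. n4.cnt = 4  [4]
8. n3.acc = -6  [C₁.acc + C₁.cnt - 17]
9. n3.cnt = 0  [len(C₀.fin) - 2]
10. n0.idx = "pmr"  ["p" ++ h.live]
11. n0.hot = 7  [C.acc * -1 + 1]

7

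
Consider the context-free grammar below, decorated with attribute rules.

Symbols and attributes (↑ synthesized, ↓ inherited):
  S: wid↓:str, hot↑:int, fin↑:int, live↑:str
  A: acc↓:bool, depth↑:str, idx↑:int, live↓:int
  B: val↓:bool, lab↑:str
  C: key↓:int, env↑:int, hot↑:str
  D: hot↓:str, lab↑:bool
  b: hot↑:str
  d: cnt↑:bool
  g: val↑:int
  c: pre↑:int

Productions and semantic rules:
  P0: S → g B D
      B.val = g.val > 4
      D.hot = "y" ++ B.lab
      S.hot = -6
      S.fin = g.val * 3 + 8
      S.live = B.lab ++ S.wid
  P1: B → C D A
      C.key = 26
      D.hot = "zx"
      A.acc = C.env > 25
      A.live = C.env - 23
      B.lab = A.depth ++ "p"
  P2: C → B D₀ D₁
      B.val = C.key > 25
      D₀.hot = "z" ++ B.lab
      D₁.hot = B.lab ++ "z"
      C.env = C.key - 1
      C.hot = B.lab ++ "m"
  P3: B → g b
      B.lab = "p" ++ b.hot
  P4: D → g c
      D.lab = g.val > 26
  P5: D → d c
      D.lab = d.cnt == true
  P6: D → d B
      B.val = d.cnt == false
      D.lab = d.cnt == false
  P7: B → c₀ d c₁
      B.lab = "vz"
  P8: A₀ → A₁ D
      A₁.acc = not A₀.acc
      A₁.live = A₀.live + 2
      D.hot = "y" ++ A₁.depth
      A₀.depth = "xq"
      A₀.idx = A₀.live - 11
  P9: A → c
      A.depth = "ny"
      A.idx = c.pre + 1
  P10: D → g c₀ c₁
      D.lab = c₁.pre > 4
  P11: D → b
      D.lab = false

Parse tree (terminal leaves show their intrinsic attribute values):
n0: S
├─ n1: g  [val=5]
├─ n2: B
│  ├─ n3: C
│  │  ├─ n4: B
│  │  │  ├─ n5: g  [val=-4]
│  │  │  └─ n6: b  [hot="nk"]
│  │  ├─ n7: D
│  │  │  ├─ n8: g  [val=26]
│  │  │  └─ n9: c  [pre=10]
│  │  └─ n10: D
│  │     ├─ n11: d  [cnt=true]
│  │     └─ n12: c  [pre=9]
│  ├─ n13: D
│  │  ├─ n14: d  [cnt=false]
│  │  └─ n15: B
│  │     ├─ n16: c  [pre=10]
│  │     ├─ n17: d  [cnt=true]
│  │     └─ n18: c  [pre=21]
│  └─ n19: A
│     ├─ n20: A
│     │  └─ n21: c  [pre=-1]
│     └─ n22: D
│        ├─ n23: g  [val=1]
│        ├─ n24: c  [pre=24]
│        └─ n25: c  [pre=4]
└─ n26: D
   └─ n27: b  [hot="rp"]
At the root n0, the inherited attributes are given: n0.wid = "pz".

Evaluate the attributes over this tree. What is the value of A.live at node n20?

4

1. n0.wid = "pz"  [given at root]
2. n1.val = 5  [terminal]
3. n2.val = true  [g.val > 4]
4. n3.key = 26  [26]
5. n4.val = true  [C.key > 25]
6. n5.val = -4  [terminal]
7. n6.hot = "nk"  [terminal]
8. n4.lab = "pnk"  ["p" ++ b.hot]
9. n7.hot = "zpnk"  ["z" ++ B.lab]
10. n8.val = 26  [terminal]
11. n9.pre = 10  [terminal]
12. n7.lab = false  [g.val > 26]
13. n10.hot = "pnkz"  [B.lab ++ "z"]
14. n11.cnt = true  [terminal]
15. n12.pre = 9  [terminal]
16. n10.lab = true  [d.cnt == true]
17. n3.env = 25  [C.key - 1]
18. n3.hot = "pnkm"  [B.lab ++ "m"]
19. n13.hot = "zx"  ["zx"]
20. n14.cnt = false  [terminal]
21. n15.val = true  [d.cnt == false]
22. n16.pre = 10  [terminal]
23. n17.cnt = true  [terminal]
24. n18.pre = 21  [terminal]
25. n15.lab = "vz"  ["vz"]
26. n13.lab = true  [d.cnt == false]
27. n19.acc = false  [C.env > 25]
28. n19.live = 2  [C.env - 23]
29. n20.acc = true  [not A₀.acc]
30. n20.live = 4  [A₀.live + 2]
31. n21.pre = -1  [terminal]
32. n20.depth = "ny"  ["ny"]
33. n20.idx = 0  [c.pre + 1]
34. n22.hot = "yny"  ["y" ++ A₁.depth]
35. n23.val = 1  [terminal]
36. n24.pre = 24  [terminal]
37. n25.pre = 4  [terminal]
38. n22.lab = false  [c₁.pre > 4]
39. n19.depth = "xq"  ["xq"]
40. n19.idx = -9  [A₀.live - 11]
41. n2.lab = "xqp"  [A.depth ++ "p"]
42. n26.hot = "yxqp"  ["y" ++ B.lab]
43. n27.hot = "rp"  [terminal]
44. n26.lab = false  [false]
45. n0.hot = -6  [-6]
46. n0.fin = 23  [g.val * 3 + 8]
47. n0.live = "xqppz"  [B.lab ++ S.wid]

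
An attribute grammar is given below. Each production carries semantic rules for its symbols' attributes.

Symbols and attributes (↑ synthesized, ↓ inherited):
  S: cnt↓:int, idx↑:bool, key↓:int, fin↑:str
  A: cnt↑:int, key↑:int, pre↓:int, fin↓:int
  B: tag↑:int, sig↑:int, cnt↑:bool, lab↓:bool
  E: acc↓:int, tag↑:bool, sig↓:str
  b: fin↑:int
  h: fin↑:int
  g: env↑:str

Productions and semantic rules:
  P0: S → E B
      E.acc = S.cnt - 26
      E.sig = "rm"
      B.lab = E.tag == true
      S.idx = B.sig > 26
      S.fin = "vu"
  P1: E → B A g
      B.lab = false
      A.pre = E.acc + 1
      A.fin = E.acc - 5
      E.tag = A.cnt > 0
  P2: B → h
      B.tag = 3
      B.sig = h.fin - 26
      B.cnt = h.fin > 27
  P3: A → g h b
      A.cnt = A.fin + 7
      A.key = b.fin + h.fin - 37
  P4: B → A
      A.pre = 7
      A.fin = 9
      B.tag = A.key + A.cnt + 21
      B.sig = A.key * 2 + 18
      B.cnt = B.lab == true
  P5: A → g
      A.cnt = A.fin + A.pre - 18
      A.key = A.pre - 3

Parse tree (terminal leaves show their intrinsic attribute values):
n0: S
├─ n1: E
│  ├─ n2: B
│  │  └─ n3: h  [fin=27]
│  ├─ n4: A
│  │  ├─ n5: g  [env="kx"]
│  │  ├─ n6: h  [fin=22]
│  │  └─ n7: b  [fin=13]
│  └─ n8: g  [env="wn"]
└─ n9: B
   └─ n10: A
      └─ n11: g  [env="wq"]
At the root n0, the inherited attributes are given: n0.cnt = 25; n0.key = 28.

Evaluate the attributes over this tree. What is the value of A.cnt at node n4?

1. n0.cnt = 25  [given at root]
2. n0.key = 28  [given at root]
3. n1.acc = -1  [S.cnt - 26]
4. n1.sig = "rm"  ["rm"]
5. n2.lab = false  [false]
6. n3.fin = 27  [terminal]
7. n2.tag = 3  [3]
8. n2.sig = 1  [h.fin - 26]
9. n2.cnt = false  [h.fin > 27]
10. n4.pre = 0  [E.acc + 1]
11. n4.fin = -6  [E.acc - 5]
12. n5.env = "kx"  [terminal]
13. n6.fin = 22  [terminal]
14. n7.fin = 13  [terminal]
15. n4.cnt = 1  [A.fin + 7]
16. n4.key = -2  [b.fin + h.fin - 37]
17. n8.env = "wn"  [terminal]
18. n1.tag = true  [A.cnt > 0]
19. n9.lab = true  [E.tag == true]
20. n10.pre = 7  [7]
21. n10.fin = 9  [9]
22. n11.env = "wq"  [terminal]
23. n10.cnt = -2  [A.fin + A.pre - 18]
24. n10.key = 4  [A.pre - 3]
25. n9.tag = 23  [A.key + A.cnt + 21]
26. n9.sig = 26  [A.key * 2 + 18]
27. n9.cnt = true  [B.lab == true]
28. n0.idx = false  [B.sig > 26]
29. n0.fin = "vu"  ["vu"]

1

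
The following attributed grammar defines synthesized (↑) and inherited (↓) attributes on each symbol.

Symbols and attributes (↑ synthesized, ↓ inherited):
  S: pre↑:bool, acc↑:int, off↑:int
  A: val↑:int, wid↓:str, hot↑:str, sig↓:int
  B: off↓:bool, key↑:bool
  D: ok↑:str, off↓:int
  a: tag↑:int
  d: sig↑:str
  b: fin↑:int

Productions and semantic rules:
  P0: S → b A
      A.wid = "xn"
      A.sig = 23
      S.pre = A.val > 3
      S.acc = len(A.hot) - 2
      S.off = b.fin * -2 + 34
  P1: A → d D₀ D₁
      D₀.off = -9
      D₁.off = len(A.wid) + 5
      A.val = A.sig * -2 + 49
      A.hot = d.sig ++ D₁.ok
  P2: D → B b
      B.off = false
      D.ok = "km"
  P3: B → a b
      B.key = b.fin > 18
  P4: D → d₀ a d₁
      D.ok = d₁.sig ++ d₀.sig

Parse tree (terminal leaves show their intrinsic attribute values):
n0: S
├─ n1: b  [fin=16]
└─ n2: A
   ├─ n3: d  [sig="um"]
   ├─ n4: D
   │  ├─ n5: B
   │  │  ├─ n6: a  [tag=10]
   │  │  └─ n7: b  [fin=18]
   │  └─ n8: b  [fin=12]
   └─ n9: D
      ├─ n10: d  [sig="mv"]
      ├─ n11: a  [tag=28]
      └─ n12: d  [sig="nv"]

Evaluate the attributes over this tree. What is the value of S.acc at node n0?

4

1. n1.fin = 16  [terminal]
2. n2.wid = "xn"  ["xn"]
3. n2.sig = 23  [23]
4. n3.sig = "um"  [terminal]
5. n4.off = -9  [-9]
6. n5.off = false  [false]
7. n6.tag = 10  [terminal]
8. n7.fin = 18  [terminal]
9. n5.key = false  [b.fin > 18]
10. n8.fin = 12  [terminal]
11. n4.ok = "km"  ["km"]
12. n9.off = 7  [len(A.wid) + 5]
13. n10.sig = "mv"  [terminal]
14. n11.tag = 28  [terminal]
15. n12.sig = "nv"  [terminal]
16. n9.ok = "nvmv"  [d₁.sig ++ d₀.sig]
17. n2.val = 3  [A.sig * -2 + 49]
18. n2.hot = "umnvmv"  [d.sig ++ D₁.ok]
19. n0.pre = false  [A.val > 3]
20. n0.acc = 4  [len(A.hot) - 2]
21. n0.off = 2  [b.fin * -2 + 34]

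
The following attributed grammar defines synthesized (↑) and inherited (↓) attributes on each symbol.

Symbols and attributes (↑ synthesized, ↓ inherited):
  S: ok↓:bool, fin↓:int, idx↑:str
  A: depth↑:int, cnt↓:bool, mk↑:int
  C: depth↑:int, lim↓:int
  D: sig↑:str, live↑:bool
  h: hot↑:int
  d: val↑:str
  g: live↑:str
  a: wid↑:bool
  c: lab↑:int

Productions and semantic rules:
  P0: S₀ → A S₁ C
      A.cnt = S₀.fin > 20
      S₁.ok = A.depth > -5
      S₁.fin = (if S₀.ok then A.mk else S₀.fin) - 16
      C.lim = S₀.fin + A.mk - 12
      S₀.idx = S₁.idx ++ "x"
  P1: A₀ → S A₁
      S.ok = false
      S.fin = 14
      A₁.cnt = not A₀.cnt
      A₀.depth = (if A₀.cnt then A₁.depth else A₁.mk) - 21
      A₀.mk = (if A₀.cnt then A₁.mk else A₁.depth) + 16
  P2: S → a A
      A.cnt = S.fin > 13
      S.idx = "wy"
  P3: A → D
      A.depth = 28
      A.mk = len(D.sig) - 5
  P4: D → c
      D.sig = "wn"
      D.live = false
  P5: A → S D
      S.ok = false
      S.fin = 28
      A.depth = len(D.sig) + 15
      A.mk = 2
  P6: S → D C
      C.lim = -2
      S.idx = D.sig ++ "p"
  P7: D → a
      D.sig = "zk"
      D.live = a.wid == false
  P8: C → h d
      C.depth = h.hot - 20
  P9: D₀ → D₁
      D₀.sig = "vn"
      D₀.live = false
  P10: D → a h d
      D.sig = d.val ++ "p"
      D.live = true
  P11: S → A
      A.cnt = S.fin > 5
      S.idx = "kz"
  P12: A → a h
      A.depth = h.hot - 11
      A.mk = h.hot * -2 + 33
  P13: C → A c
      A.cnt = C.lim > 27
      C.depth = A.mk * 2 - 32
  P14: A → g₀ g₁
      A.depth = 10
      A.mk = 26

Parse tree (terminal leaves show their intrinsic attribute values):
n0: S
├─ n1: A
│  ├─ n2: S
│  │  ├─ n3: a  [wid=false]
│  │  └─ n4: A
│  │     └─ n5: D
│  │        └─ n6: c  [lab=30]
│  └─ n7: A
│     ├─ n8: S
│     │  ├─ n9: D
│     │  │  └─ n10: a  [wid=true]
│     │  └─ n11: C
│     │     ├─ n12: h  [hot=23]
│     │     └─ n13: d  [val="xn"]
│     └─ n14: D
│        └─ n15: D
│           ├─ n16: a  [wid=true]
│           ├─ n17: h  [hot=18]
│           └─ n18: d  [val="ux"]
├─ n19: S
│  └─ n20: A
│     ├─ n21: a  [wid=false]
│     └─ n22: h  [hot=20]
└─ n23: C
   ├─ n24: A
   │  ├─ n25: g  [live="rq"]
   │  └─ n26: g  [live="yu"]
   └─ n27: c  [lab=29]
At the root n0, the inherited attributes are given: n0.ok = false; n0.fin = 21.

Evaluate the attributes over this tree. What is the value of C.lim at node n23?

1. n0.ok = false  [given at root]
2. n0.fin = 21  [given at root]
3. n1.cnt = true  [S₀.fin > 20]
4. n2.ok = false  [false]
5. n2.fin = 14  [14]
6. n3.wid = false  [terminal]
7. n4.cnt = true  [S.fin > 13]
8. n6.lab = 30  [terminal]
9. n5.sig = "wn"  ["wn"]
10. n5.live = false  [false]
11. n4.depth = 28  [28]
12. n4.mk = -3  [len(D.sig) - 5]
13. n2.idx = "wy"  ["wy"]
14. n7.cnt = false  [not A₀.cnt]
15. n8.ok = false  [false]
16. n8.fin = 28  [28]
17. n10.wid = true  [terminal]
18. n9.sig = "zk"  ["zk"]
19. n9.live = false  [a.wid == false]
20. n11.lim = -2  [-2]
21. n12.hot = 23  [terminal]
22. n13.val = "xn"  [terminal]
23. n11.depth = 3  [h.hot - 20]
24. n8.idx = "zkp"  [D.sig ++ "p"]
25. n16.wid = true  [terminal]
26. n17.hot = 18  [terminal]
27. n18.val = "ux"  [terminal]
28. n15.sig = "uxp"  [d.val ++ "p"]
29. n15.live = true  [true]
30. n14.sig = "vn"  ["vn"]
31. n14.live = false  [false]
32. n7.depth = 17  [len(D.sig) + 15]
33. n7.mk = 2  [2]
34. n1.depth = -4  [(if A₀.cnt then A₁.depth else A₁.mk) - 21]
35. n1.mk = 18  [(if A₀.cnt then A₁.mk else A₁.depth) + 16]
36. n19.ok = true  [A.depth > -5]
37. n19.fin = 5  [(if S₀.ok then A.mk else S₀.fin) - 16]
38. n20.cnt = false  [S.fin > 5]
39. n21.wid = false  [terminal]
40. n22.hot = 20  [terminal]
41. n20.depth = 9  [h.hot - 11]
42. n20.mk = -7  [h.hot * -2 + 33]
43. n19.idx = "kz"  ["kz"]
44. n23.lim = 27  [S₀.fin + A.mk - 12]
45. n24.cnt = false  [C.lim > 27]
46. n25.live = "rq"  [terminal]
47. n26.live = "yu"  [terminal]
48. n24.depth = 10  [10]
49. n24.mk = 26  [26]
50. n27.lab = 29  [terminal]
51. n23.depth = 20  [A.mk * 2 - 32]
52. n0.idx = "kzx"  [S₁.idx ++ "x"]

27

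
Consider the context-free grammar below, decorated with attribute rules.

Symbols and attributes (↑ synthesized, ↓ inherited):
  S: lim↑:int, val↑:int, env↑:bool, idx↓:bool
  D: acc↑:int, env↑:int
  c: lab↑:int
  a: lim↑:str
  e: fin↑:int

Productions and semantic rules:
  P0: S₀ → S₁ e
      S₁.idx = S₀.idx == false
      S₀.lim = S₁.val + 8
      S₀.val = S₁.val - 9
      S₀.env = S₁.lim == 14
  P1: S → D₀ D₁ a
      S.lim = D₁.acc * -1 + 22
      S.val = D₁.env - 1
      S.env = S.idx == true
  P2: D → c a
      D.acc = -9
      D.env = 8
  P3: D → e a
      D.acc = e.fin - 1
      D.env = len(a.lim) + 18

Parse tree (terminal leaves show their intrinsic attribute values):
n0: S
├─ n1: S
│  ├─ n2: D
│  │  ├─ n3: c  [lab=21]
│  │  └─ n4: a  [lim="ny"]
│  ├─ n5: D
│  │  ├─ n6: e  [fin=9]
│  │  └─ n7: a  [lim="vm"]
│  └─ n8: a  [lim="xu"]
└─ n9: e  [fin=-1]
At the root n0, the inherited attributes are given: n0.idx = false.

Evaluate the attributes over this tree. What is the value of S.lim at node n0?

1. n0.idx = false  [given at root]
2. n1.idx = true  [S₀.idx == false]
3. n3.lab = 21  [terminal]
4. n4.lim = "ny"  [terminal]
5. n2.acc = -9  [-9]
6. n2.env = 8  [8]
7. n6.fin = 9  [terminal]
8. n7.lim = "vm"  [terminal]
9. n5.acc = 8  [e.fin - 1]
10. n5.env = 20  [len(a.lim) + 18]
11. n8.lim = "xu"  [terminal]
12. n1.lim = 14  [D₁.acc * -1 + 22]
13. n1.val = 19  [D₁.env - 1]
14. n1.env = true  [S.idx == true]
15. n9.fin = -1  [terminal]
16. n0.lim = 27  [S₁.val + 8]
17. n0.val = 10  [S₁.val - 9]
18. n0.env = true  [S₁.lim == 14]

27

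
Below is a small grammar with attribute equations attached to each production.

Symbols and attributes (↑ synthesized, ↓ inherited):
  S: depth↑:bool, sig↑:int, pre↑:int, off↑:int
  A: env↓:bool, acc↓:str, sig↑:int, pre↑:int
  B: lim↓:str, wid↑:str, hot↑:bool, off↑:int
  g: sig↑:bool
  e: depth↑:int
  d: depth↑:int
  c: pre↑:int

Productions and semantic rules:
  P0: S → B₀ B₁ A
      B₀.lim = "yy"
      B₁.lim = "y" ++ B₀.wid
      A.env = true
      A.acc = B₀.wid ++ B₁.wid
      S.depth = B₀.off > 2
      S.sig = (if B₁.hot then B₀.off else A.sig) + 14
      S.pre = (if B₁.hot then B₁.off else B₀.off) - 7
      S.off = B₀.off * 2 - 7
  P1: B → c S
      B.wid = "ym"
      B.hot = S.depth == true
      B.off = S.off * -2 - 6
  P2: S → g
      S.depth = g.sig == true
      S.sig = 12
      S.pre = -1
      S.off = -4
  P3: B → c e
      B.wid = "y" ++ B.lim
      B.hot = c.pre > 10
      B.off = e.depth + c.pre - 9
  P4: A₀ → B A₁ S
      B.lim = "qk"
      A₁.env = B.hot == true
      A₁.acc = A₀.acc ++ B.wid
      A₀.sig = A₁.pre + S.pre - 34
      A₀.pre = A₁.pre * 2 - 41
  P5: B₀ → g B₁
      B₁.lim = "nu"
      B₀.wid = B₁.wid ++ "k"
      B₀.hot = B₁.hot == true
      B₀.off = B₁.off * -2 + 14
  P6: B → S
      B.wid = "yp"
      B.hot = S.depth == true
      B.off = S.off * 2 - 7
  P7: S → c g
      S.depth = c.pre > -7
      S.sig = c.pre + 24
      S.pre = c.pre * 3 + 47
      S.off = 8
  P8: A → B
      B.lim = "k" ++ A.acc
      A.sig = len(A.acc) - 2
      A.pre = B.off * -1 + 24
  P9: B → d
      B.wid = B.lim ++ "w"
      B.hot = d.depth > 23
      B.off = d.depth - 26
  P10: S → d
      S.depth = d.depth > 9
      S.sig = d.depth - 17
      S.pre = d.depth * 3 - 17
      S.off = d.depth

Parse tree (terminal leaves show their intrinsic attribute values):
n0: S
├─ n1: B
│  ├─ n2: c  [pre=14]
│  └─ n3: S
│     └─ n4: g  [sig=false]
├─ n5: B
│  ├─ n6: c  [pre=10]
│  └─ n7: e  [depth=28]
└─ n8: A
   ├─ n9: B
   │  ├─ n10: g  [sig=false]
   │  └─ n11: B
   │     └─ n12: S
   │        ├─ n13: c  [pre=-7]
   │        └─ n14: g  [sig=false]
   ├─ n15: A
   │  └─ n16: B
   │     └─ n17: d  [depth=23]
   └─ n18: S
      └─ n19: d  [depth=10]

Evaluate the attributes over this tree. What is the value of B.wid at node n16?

1. n1.lim = "yy"  ["yy"]
2. n2.pre = 14  [terminal]
3. n4.sig = false  [terminal]
4. n3.depth = false  [g.sig == true]
5. n3.sig = 12  [12]
6. n3.pre = -1  [-1]
7. n3.off = -4  [-4]
8. n1.wid = "ym"  ["ym"]
9. n1.hot = false  [S.depth == true]
10. n1.off = 2  [S.off * -2 - 6]
11. n5.lim = "yym"  ["y" ++ B₀.wid]
12. n6.pre = 10  [terminal]
13. n7.depth = 28  [terminal]
14. n5.wid = "yyym"  ["y" ++ B.lim]
15. n5.hot = false  [c.pre > 10]
16. n5.off = 29  [e.depth + c.pre - 9]
17. n8.env = true  [true]
18. n8.acc = "ymyyym"  [B₀.wid ++ B₁.wid]
19. n9.lim = "qk"  ["qk"]
20. n10.sig = false  [terminal]
21. n11.lim = "nu"  ["nu"]
22. n13.pre = -7  [terminal]
23. n14.sig = false  [terminal]
24. n12.depth = false  [c.pre > -7]
25. n12.sig = 17  [c.pre + 24]
26. n12.pre = 26  [c.pre * 3 + 47]
27. n12.off = 8  [8]
28. n11.wid = "yp"  ["yp"]
29. n11.hot = false  [S.depth == true]
30. n11.off = 9  [S.off * 2 - 7]
31. n9.wid = "ypk"  [B₁.wid ++ "k"]
32. n9.hot = false  [B₁.hot == true]
33. n9.off = -4  [B₁.off * -2 + 14]
34. n15.env = false  [B.hot == true]
35. n15.acc = "ymyyymypk"  [A₀.acc ++ B.wid]
36. n16.lim = "kymyyymypk"  ["k" ++ A.acc]
37. n17.depth = 23  [terminal]
38. n16.wid = "kymyyymypkw"  [B.lim ++ "w"]
39. n16.hot = false  [d.depth > 23]
40. n16.off = -3  [d.depth - 26]
41. n15.sig = 7  [len(A.acc) - 2]
42. n15.pre = 27  [B.off * -1 + 24]
43. n19.depth = 10  [terminal]
44. n18.depth = true  [d.depth > 9]
45. n18.sig = -7  [d.depth - 17]
46. n18.pre = 13  [d.depth * 3 - 17]
47. n18.off = 10  [d.depth]
48. n8.sig = 6  [A₁.pre + S.pre - 34]
49. n8.pre = 13  [A₁.pre * 2 - 41]
50. n0.depth = false  [B₀.off > 2]
51. n0.sig = 20  [(if B₁.hot then B₀.off else A.sig) + 14]
52. n0.pre = -5  [(if B₁.hot then B₁.off else B₀.off) - 7]
53. n0.off = -3  [B₀.off * 2 - 7]

"kymyyymypkw"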